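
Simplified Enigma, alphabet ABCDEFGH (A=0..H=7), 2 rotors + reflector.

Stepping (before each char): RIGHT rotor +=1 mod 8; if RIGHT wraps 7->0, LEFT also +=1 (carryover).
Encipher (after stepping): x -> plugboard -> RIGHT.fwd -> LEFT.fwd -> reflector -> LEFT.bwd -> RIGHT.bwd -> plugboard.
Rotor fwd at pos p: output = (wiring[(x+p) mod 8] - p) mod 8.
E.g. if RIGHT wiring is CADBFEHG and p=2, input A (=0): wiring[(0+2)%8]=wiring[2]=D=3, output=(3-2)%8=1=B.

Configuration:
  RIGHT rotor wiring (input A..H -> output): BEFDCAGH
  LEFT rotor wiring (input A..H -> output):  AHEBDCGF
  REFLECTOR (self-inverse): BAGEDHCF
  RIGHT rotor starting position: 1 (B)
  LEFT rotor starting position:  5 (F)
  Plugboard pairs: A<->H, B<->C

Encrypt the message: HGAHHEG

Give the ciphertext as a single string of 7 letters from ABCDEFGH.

Answer: DACGFAH

Derivation:
Char 1 ('H'): step: R->2, L=5; H->plug->A->R->D->L->D->refl->E->L'->G->R'->D->plug->D
Char 2 ('G'): step: R->3, L=5; G->plug->G->R->B->L->B->refl->A->L'->C->R'->H->plug->A
Char 3 ('A'): step: R->4, L=5; A->plug->H->R->H->L->G->refl->C->L'->E->R'->B->plug->C
Char 4 ('H'): step: R->5, L=5; H->plug->A->R->D->L->D->refl->E->L'->G->R'->G->plug->G
Char 5 ('H'): step: R->6, L=5; H->plug->A->R->A->L->F->refl->H->L'->F->R'->F->plug->F
Char 6 ('E'): step: R->7, L=5; E->plug->E->R->E->L->C->refl->G->L'->H->R'->H->plug->A
Char 7 ('G'): step: R->0, L->6 (L advanced); G->plug->G->R->G->L->F->refl->H->L'->B->R'->A->plug->H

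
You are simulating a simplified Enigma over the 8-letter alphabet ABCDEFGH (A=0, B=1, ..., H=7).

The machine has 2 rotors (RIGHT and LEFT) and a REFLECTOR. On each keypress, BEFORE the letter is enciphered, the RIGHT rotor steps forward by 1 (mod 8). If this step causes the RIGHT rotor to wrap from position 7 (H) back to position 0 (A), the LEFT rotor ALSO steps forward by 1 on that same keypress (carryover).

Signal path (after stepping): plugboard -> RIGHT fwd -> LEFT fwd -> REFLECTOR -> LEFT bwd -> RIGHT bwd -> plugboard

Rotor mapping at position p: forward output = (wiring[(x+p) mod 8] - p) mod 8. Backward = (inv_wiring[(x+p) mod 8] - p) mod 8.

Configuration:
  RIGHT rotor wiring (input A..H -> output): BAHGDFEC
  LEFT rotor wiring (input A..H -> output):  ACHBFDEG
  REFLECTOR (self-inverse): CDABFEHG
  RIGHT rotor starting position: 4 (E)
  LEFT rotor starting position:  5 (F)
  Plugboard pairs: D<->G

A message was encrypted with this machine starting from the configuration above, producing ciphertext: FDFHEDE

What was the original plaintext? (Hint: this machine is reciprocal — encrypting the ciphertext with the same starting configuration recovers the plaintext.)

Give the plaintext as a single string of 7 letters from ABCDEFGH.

Char 1 ('F'): step: R->5, L=5; F->plug->F->R->C->L->B->refl->D->L'->D->R'->E->plug->E
Char 2 ('D'): step: R->6, L=5; D->plug->G->R->F->L->C->refl->A->L'->H->R'->H->plug->H
Char 3 ('F'): step: R->7, L=5; F->plug->F->R->E->L->F->refl->E->L'->G->R'->G->plug->D
Char 4 ('H'): step: R->0, L->6 (L advanced); H->plug->H->R->C->L->C->refl->A->L'->B->R'->A->plug->A
Char 5 ('E'): step: R->1, L=6; E->plug->E->R->E->L->B->refl->D->L'->F->R'->C->plug->C
Char 6 ('D'): step: R->2, L=6; D->plug->G->R->H->L->F->refl->E->L'->D->R'->D->plug->G
Char 7 ('E'): step: R->3, L=6; E->plug->E->R->H->L->F->refl->E->L'->D->R'->A->plug->A

Answer: EHDACGA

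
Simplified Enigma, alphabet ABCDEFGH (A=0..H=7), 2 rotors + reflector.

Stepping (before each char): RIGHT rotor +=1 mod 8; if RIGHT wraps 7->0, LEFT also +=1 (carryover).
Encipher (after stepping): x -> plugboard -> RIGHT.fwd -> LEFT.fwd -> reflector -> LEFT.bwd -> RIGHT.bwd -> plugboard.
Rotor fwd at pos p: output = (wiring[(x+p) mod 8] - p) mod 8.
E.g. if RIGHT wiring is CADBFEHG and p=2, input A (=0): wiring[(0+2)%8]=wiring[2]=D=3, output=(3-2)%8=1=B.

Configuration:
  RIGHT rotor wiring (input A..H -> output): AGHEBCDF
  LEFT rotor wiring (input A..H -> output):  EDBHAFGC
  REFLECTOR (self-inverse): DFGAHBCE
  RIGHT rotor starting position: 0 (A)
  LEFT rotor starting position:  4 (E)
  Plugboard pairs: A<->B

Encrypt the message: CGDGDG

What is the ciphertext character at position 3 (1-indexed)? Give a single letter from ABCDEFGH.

Char 1 ('C'): step: R->1, L=4; C->plug->C->R->D->L->G->refl->C->L'->C->R'->F->plug->F
Char 2 ('G'): step: R->2, L=4; G->plug->G->R->G->L->F->refl->B->L'->B->R'->E->plug->E
Char 3 ('D'): step: R->3, L=4; D->plug->D->R->A->L->E->refl->H->L'->F->R'->F->plug->F

F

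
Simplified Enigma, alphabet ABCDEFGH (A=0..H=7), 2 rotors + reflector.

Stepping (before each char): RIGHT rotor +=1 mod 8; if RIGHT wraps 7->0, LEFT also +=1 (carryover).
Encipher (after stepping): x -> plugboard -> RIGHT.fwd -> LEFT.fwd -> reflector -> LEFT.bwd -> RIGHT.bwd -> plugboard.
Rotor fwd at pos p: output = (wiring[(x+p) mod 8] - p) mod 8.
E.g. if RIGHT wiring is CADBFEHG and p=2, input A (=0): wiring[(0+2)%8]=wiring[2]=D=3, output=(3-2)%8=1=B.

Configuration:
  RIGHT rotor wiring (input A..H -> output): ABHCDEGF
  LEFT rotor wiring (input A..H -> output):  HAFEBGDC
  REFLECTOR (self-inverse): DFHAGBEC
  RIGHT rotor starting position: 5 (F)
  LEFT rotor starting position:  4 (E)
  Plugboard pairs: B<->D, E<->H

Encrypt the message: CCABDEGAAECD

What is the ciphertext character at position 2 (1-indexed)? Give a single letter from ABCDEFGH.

Char 1 ('C'): step: R->6, L=4; C->plug->C->R->C->L->H->refl->C->L'->B->R'->E->plug->H
Char 2 ('C'): step: R->7, L=4; C->plug->C->R->C->L->H->refl->C->L'->B->R'->B->plug->D

D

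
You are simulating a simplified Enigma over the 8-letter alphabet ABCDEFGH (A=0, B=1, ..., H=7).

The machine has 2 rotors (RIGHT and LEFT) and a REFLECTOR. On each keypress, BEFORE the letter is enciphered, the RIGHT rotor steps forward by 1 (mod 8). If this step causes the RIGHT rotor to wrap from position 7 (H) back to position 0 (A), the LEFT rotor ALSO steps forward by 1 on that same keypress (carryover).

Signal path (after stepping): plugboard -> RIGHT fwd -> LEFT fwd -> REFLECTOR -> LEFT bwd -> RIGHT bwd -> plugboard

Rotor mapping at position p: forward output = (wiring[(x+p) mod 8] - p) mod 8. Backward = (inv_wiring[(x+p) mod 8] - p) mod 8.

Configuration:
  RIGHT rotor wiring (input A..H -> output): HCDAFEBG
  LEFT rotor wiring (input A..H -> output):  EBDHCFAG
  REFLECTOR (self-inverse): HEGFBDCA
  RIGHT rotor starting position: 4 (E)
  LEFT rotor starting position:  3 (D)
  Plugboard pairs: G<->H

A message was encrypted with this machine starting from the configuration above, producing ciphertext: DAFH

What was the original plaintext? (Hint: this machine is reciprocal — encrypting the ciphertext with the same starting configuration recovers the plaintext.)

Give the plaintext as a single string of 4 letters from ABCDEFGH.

Char 1 ('D'): step: R->5, L=3; D->plug->D->R->C->L->C->refl->G->L'->G->R'->F->plug->F
Char 2 ('A'): step: R->6, L=3; A->plug->A->R->D->L->F->refl->D->L'->E->R'->D->plug->D
Char 3 ('F'): step: R->7, L=3; F->plug->F->R->G->L->G->refl->C->L'->C->R'->H->plug->G
Char 4 ('H'): step: R->0, L->4 (L advanced); H->plug->G->R->B->L->B->refl->E->L'->C->R'->B->plug->B

Answer: FDGB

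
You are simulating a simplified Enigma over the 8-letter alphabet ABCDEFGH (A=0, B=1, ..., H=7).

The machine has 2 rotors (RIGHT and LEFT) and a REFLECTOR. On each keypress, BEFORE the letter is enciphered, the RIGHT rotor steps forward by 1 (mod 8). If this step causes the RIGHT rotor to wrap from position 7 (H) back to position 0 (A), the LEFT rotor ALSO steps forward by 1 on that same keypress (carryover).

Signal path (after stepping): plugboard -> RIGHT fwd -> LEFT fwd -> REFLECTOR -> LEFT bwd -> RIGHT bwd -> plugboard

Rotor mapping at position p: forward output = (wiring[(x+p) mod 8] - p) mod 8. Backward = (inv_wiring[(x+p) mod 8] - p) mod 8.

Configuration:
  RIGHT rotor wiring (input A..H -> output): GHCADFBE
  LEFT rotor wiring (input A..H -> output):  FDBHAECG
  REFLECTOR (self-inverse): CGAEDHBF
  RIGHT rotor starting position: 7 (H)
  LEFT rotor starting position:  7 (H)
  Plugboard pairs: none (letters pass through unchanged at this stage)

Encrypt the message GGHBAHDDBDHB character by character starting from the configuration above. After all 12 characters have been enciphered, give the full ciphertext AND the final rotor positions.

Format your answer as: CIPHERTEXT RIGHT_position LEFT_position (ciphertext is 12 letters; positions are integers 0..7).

Char 1 ('G'): step: R->0, L->0 (L advanced); G->plug->G->R->B->L->D->refl->E->L'->F->R'->F->plug->F
Char 2 ('G'): step: R->1, L=0; G->plug->G->R->D->L->H->refl->F->L'->A->R'->F->plug->F
Char 3 ('H'): step: R->2, L=0; H->plug->H->R->F->L->E->refl->D->L'->B->R'->C->plug->C
Char 4 ('B'): step: R->3, L=0; B->plug->B->R->A->L->F->refl->H->L'->D->R'->F->plug->F
Char 5 ('A'): step: R->4, L=0; A->plug->A->R->H->L->G->refl->B->L'->C->R'->E->plug->E
Char 6 ('H'): step: R->5, L=0; H->plug->H->R->G->L->C->refl->A->L'->E->R'->B->plug->B
Char 7 ('D'): step: R->6, L=0; D->plug->D->R->B->L->D->refl->E->L'->F->R'->G->plug->G
Char 8 ('D'): step: R->7, L=0; D->plug->D->R->D->L->H->refl->F->L'->A->R'->C->plug->C
Char 9 ('B'): step: R->0, L->1 (L advanced); B->plug->B->R->H->L->E->refl->D->L'->E->R'->H->plug->H
Char 10 ('D'): step: R->1, L=1; D->plug->D->R->C->L->G->refl->B->L'->F->R'->H->plug->H
Char 11 ('H'): step: R->2, L=1; H->plug->H->R->F->L->B->refl->G->L'->C->R'->F->plug->F
Char 12 ('B'): step: R->3, L=1; B->plug->B->R->A->L->C->refl->A->L'->B->R'->E->plug->E
Final: ciphertext=FFCFEBGCHHFE, RIGHT=3, LEFT=1

Answer: FFCFEBGCHHFE 3 1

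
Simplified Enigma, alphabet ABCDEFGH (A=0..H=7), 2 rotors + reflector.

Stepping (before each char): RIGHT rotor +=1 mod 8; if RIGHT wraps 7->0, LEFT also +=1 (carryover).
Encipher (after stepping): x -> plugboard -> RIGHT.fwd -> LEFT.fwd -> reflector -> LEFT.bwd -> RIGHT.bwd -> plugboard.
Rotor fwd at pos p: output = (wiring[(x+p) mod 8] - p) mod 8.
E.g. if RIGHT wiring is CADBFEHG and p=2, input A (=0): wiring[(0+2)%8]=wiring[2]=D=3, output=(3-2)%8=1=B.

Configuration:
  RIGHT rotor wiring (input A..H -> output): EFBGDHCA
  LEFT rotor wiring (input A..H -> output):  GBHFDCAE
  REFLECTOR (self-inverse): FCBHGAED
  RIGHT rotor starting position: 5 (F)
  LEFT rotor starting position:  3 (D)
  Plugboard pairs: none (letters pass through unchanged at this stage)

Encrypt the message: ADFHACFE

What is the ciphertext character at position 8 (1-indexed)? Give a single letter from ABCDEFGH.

Char 1 ('A'): step: R->6, L=3; A->plug->A->R->E->L->B->refl->C->L'->A->R'->F->plug->F
Char 2 ('D'): step: R->7, L=3; D->plug->D->R->C->L->H->refl->D->L'->F->R'->B->plug->B
Char 3 ('F'): step: R->0, L->4 (L advanced); F->plug->F->R->H->L->B->refl->C->L'->E->R'->A->plug->A
Char 4 ('H'): step: R->1, L=4; H->plug->H->R->D->L->A->refl->F->L'->F->R'->C->plug->C
Char 5 ('A'): step: R->2, L=4; A->plug->A->R->H->L->B->refl->C->L'->E->R'->B->plug->B
Char 6 ('C'): step: R->3, L=4; C->plug->C->R->E->L->C->refl->B->L'->H->R'->D->plug->D
Char 7 ('F'): step: R->4, L=4; F->plug->F->R->B->L->G->refl->E->L'->C->R'->H->plug->H
Char 8 ('E'): step: R->5, L=4; E->plug->E->R->A->L->H->refl->D->L'->G->R'->H->plug->H

H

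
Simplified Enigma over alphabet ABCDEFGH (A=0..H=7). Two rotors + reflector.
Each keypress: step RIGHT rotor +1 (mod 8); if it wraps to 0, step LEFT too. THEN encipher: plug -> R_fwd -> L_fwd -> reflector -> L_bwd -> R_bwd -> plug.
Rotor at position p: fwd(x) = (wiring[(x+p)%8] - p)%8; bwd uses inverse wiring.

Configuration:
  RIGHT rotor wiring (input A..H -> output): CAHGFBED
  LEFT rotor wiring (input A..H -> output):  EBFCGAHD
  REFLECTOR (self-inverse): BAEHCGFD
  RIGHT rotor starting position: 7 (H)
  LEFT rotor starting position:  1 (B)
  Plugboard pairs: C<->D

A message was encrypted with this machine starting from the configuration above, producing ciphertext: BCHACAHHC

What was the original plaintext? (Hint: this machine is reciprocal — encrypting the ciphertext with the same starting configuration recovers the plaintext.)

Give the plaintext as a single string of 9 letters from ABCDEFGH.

Char 1 ('B'): step: R->0, L->2 (L advanced); B->plug->B->R->A->L->D->refl->H->L'->H->R'->C->plug->D
Char 2 ('C'): step: R->1, L=2; C->plug->D->R->E->L->F->refl->G->L'->D->R'->F->plug->F
Char 3 ('H'): step: R->2, L=2; H->plug->H->R->G->L->C->refl->E->L'->C->R'->E->plug->E
Char 4 ('A'): step: R->3, L=2; A->plug->A->R->D->L->G->refl->F->L'->E->R'->H->plug->H
Char 5 ('C'): step: R->4, L=2; C->plug->D->R->H->L->H->refl->D->L'->A->R'->C->plug->D
Char 6 ('A'): step: R->5, L=2; A->plug->A->R->E->L->F->refl->G->L'->D->R'->E->plug->E
Char 7 ('H'): step: R->6, L=2; H->plug->H->R->D->L->G->refl->F->L'->E->R'->C->plug->D
Char 8 ('H'): step: R->7, L=2; H->plug->H->R->F->L->B->refl->A->L'->B->R'->C->plug->D
Char 9 ('C'): step: R->0, L->3 (L advanced); C->plug->D->R->G->L->G->refl->F->L'->C->R'->A->plug->A

Answer: DFEHDEDDA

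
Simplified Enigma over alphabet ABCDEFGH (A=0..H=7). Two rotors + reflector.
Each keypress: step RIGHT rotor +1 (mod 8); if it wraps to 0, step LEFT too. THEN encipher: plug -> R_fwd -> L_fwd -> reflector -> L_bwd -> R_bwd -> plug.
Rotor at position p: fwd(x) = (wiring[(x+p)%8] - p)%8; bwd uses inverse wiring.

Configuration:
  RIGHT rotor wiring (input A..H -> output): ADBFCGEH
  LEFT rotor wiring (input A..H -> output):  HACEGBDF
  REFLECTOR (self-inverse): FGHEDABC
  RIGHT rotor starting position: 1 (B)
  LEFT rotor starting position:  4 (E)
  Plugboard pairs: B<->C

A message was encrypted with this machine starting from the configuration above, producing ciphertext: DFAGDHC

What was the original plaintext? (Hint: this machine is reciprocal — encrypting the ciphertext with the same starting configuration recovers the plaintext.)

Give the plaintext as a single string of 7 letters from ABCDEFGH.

Answer: FEDBGBF

Derivation:
Char 1 ('D'): step: R->2, L=4; D->plug->D->R->E->L->D->refl->E->L'->F->R'->F->plug->F
Char 2 ('F'): step: R->3, L=4; F->plug->F->R->F->L->E->refl->D->L'->E->R'->E->plug->E
Char 3 ('A'): step: R->4, L=4; A->plug->A->R->G->L->G->refl->B->L'->D->R'->D->plug->D
Char 4 ('G'): step: R->5, L=4; G->plug->G->R->A->L->C->refl->H->L'->C->R'->C->plug->B
Char 5 ('D'): step: R->6, L=4; D->plug->D->R->F->L->E->refl->D->L'->E->R'->G->plug->G
Char 6 ('H'): step: R->7, L=4; H->plug->H->R->F->L->E->refl->D->L'->E->R'->C->plug->B
Char 7 ('C'): step: R->0, L->5 (L advanced); C->plug->B->R->D->L->C->refl->H->L'->G->R'->F->plug->F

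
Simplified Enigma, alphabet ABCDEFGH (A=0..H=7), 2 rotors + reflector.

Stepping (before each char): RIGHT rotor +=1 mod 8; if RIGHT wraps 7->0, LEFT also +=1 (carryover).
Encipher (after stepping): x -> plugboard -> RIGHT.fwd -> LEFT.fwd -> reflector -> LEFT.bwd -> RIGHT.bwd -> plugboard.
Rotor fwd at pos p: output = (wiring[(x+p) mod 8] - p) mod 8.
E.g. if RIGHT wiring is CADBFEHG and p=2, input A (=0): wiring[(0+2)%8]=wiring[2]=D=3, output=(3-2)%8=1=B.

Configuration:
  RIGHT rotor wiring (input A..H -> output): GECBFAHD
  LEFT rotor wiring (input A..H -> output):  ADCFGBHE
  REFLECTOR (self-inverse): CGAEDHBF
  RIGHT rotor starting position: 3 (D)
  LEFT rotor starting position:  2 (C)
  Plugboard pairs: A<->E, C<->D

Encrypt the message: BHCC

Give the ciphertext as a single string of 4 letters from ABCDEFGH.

Char 1 ('B'): step: R->4, L=2; B->plug->B->R->E->L->F->refl->H->L'->D->R'->C->plug->D
Char 2 ('H'): step: R->5, L=2; H->plug->H->R->A->L->A->refl->C->L'->F->R'->F->plug->F
Char 3 ('C'): step: R->6, L=2; C->plug->D->R->G->L->G->refl->B->L'->H->R'->G->plug->G
Char 4 ('C'): step: R->7, L=2; C->plug->D->R->D->L->H->refl->F->L'->E->R'->A->plug->E

Answer: DFGE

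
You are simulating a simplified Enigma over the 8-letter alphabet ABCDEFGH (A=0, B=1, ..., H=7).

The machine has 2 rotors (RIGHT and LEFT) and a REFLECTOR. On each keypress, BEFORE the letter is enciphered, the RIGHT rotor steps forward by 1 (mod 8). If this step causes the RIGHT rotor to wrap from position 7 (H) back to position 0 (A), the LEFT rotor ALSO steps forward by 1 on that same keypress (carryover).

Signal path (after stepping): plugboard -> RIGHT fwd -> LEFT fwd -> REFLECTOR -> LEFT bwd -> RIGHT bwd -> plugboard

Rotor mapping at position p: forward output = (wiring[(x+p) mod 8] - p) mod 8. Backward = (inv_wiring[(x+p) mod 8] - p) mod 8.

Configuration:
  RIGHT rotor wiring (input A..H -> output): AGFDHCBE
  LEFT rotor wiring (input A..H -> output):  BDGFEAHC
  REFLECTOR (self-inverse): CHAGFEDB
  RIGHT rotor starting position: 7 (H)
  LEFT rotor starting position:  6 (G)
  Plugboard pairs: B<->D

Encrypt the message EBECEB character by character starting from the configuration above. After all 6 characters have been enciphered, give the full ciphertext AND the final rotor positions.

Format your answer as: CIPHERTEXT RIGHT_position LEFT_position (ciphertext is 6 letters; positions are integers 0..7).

Answer: GGDEBG 5 7

Derivation:
Char 1 ('E'): step: R->0, L->7 (L advanced); E->plug->E->R->H->L->A->refl->C->L'->B->R'->G->plug->G
Char 2 ('B'): step: R->1, L=7; B->plug->D->R->G->L->B->refl->H->L'->D->R'->G->plug->G
Char 3 ('E'): step: R->2, L=7; E->plug->E->R->H->L->A->refl->C->L'->B->R'->B->plug->D
Char 4 ('C'): step: R->3, L=7; C->plug->C->R->H->L->A->refl->C->L'->B->R'->E->plug->E
Char 5 ('E'): step: R->4, L=7; E->plug->E->R->E->L->G->refl->D->L'->A->R'->D->plug->B
Char 6 ('B'): step: R->5, L=7; B->plug->D->R->D->L->H->refl->B->L'->G->R'->G->plug->G
Final: ciphertext=GGDEBG, RIGHT=5, LEFT=7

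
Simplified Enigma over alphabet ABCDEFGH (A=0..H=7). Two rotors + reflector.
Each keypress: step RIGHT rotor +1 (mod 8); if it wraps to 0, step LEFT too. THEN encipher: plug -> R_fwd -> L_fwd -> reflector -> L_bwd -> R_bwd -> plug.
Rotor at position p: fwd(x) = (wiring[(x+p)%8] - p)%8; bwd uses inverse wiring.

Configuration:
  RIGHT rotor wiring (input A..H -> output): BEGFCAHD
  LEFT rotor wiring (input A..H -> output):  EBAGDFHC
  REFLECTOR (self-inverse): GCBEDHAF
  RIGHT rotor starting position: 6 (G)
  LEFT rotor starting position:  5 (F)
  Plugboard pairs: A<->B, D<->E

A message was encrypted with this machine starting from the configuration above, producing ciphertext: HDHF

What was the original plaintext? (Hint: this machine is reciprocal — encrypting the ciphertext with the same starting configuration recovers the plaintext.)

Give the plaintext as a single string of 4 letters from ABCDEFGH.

Char 1 ('H'): step: R->7, L=5; H->plug->H->R->A->L->A->refl->G->L'->H->R'->D->plug->E
Char 2 ('D'): step: R->0, L->6 (L advanced); D->plug->E->R->C->L->G->refl->A->L'->F->R'->D->plug->E
Char 3 ('H'): step: R->1, L=6; H->plug->H->R->A->L->B->refl->C->L'->E->R'->C->plug->C
Char 4 ('F'): step: R->2, L=6; F->plug->F->R->B->L->E->refl->D->L'->D->R'->B->plug->A

Answer: EECA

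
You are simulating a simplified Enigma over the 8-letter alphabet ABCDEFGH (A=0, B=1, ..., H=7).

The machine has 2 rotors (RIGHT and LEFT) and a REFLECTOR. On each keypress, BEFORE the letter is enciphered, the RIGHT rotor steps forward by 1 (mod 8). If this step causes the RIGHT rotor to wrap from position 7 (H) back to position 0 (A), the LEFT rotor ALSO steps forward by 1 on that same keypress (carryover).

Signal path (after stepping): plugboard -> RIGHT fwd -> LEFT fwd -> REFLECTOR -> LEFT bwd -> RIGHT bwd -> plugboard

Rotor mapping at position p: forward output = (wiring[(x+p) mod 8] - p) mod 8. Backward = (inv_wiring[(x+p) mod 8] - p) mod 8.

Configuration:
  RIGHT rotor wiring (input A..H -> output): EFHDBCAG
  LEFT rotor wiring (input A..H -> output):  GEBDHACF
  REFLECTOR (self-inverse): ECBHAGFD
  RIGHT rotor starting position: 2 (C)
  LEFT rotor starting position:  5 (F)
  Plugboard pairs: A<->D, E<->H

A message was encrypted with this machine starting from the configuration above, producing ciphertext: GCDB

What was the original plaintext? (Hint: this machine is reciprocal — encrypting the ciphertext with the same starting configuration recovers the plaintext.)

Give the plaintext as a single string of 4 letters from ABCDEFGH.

Answer: AHFE

Derivation:
Char 1 ('G'): step: R->3, L=5; G->plug->G->R->C->L->A->refl->E->L'->F->R'->D->plug->A
Char 2 ('C'): step: R->4, L=5; C->plug->C->R->E->L->H->refl->D->L'->A->R'->E->plug->H
Char 3 ('D'): step: R->5, L=5; D->plug->A->R->F->L->E->refl->A->L'->C->R'->F->plug->F
Char 4 ('B'): step: R->6, L=5; B->plug->B->R->A->L->D->refl->H->L'->E->R'->H->plug->E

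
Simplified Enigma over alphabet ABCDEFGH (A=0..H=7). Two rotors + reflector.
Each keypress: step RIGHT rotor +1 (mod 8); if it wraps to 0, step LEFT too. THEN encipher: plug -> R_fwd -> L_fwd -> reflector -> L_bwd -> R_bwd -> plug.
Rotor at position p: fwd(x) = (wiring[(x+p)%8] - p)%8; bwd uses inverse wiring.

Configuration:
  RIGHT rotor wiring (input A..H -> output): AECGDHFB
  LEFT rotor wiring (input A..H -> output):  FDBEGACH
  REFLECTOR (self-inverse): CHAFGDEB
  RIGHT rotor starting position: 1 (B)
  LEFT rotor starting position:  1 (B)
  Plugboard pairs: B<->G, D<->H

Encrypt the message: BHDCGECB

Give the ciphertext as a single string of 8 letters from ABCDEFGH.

Answer: FAGFCDED

Derivation:
Char 1 ('B'): step: R->2, L=1; B->plug->G->R->G->L->G->refl->E->L'->H->R'->F->plug->F
Char 2 ('H'): step: R->3, L=1; H->plug->D->R->C->L->D->refl->F->L'->D->R'->A->plug->A
Char 3 ('D'): step: R->4, L=1; D->plug->H->R->C->L->D->refl->F->L'->D->R'->B->plug->G
Char 4 ('C'): step: R->5, L=1; C->plug->C->R->E->L->H->refl->B->L'->F->R'->F->plug->F
Char 5 ('G'): step: R->6, L=1; G->plug->B->R->D->L->F->refl->D->L'->C->R'->C->plug->C
Char 6 ('E'): step: R->7, L=1; E->plug->E->R->H->L->E->refl->G->L'->G->R'->H->plug->D
Char 7 ('C'): step: R->0, L->2 (L advanced); C->plug->C->R->C->L->E->refl->G->L'->D->R'->E->plug->E
Char 8 ('B'): step: R->1, L=2; B->plug->G->R->A->L->H->refl->B->L'->H->R'->H->plug->D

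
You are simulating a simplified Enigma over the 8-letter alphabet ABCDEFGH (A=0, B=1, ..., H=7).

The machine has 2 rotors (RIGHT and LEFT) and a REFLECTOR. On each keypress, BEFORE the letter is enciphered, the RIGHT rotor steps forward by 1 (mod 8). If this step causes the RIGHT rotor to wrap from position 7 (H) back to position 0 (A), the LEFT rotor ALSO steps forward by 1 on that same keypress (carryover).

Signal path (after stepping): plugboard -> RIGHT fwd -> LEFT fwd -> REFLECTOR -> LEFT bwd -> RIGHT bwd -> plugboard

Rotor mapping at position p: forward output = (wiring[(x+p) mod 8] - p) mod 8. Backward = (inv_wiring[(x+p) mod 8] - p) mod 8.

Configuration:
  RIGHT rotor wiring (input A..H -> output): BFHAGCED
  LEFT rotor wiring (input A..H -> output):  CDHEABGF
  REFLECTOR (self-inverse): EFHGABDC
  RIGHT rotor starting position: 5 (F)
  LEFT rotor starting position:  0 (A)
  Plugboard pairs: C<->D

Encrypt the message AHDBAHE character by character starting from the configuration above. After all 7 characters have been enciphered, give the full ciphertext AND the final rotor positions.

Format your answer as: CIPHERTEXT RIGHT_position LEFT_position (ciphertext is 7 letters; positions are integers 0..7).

Char 1 ('A'): step: R->6, L=0; A->plug->A->R->G->L->G->refl->D->L'->B->R'->E->plug->E
Char 2 ('H'): step: R->7, L=0; H->plug->H->R->F->L->B->refl->F->L'->H->R'->F->plug->F
Char 3 ('D'): step: R->0, L->1 (L advanced); D->plug->C->R->H->L->B->refl->F->L'->F->R'->B->plug->B
Char 4 ('B'): step: R->1, L=1; B->plug->B->R->G->L->E->refl->A->L'->E->R'->A->plug->A
Char 5 ('A'): step: R->2, L=1; A->plug->A->R->F->L->F->refl->B->L'->H->R'->G->plug->G
Char 6 ('H'): step: R->3, L=1; H->plug->H->R->E->L->A->refl->E->L'->G->R'->F->plug->F
Char 7 ('E'): step: R->4, L=1; E->plug->E->R->F->L->F->refl->B->L'->H->R'->D->plug->C
Final: ciphertext=EFBAGFC, RIGHT=4, LEFT=1

Answer: EFBAGFC 4 1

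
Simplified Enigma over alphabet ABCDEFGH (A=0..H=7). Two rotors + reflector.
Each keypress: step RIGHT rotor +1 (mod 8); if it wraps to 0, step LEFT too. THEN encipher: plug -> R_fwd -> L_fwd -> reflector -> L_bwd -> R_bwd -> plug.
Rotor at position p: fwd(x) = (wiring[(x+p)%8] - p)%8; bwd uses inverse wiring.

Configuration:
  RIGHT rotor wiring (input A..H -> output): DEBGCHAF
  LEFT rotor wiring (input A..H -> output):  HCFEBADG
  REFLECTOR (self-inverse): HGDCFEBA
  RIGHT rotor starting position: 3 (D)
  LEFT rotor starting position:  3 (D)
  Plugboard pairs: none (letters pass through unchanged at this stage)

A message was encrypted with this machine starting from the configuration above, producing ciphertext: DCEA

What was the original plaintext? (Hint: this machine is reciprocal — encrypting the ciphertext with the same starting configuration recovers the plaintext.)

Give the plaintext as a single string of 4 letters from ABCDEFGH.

Char 1 ('D'): step: R->4, L=3; D->plug->D->R->B->L->G->refl->B->L'->A->R'->F->plug->F
Char 2 ('C'): step: R->5, L=3; C->plug->C->R->A->L->B->refl->G->L'->B->R'->G->plug->G
Char 3 ('E'): step: R->6, L=3; E->plug->E->R->D->L->A->refl->H->L'->G->R'->D->plug->D
Char 4 ('A'): step: R->7, L=3; A->plug->A->R->G->L->H->refl->A->L'->D->R'->F->plug->F

Answer: FGDF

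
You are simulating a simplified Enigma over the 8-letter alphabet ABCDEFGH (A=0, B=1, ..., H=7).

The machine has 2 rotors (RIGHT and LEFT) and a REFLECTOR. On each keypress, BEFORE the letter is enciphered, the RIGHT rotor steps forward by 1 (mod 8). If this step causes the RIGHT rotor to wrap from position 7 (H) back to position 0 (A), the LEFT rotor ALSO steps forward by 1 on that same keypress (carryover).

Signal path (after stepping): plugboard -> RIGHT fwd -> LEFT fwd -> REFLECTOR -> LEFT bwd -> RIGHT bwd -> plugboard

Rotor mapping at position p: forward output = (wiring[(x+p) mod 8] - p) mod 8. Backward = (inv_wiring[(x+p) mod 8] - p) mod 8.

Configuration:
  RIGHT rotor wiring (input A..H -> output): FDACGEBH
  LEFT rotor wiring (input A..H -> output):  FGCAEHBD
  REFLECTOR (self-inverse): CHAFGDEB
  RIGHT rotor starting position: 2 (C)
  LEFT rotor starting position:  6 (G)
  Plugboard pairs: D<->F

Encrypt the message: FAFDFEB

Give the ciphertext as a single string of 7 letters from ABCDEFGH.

Char 1 ('F'): step: R->3, L=6; F->plug->D->R->G->L->G->refl->E->L'->E->R'->E->plug->E
Char 2 ('A'): step: R->4, L=6; A->plug->A->R->C->L->H->refl->B->L'->H->R'->F->plug->D
Char 3 ('F'): step: R->5, L=6; F->plug->D->R->A->L->D->refl->F->L'->B->R'->H->plug->H
Char 4 ('D'): step: R->6, L=6; D->plug->F->R->E->L->E->refl->G->L'->G->R'->H->plug->H
Char 5 ('F'): step: R->7, L=6; F->plug->D->R->B->L->F->refl->D->L'->A->R'->A->plug->A
Char 6 ('E'): step: R->0, L->7 (L advanced); E->plug->E->R->G->L->A->refl->C->L'->H->R'->H->plug->H
Char 7 ('B'): step: R->1, L=7; B->plug->B->R->H->L->C->refl->A->L'->G->R'->G->plug->G

Answer: EDHHAHG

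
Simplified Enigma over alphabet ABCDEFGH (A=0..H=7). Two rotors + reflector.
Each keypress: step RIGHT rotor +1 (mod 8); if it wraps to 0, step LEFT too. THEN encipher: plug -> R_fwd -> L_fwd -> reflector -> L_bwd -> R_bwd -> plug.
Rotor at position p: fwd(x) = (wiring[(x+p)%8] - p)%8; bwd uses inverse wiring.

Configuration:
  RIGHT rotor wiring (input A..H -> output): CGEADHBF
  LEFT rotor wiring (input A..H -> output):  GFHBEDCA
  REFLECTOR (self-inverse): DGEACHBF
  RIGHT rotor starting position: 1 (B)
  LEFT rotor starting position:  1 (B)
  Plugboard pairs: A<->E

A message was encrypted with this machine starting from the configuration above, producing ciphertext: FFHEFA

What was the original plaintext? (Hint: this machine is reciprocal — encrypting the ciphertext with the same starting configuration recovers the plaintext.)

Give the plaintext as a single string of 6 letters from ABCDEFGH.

Char 1 ('F'): step: R->2, L=1; F->plug->F->R->D->L->D->refl->A->L'->C->R'->A->plug->E
Char 2 ('F'): step: R->3, L=1; F->plug->F->R->H->L->F->refl->H->L'->G->R'->D->plug->D
Char 3 ('H'): step: R->4, L=1; H->plug->H->R->E->L->C->refl->E->L'->A->R'->G->plug->G
Char 4 ('E'): step: R->5, L=1; E->plug->A->R->C->L->A->refl->D->L'->D->R'->G->plug->G
Char 5 ('F'): step: R->6, L=1; F->plug->F->R->C->L->A->refl->D->L'->D->R'->A->plug->E
Char 6 ('A'): step: R->7, L=1; A->plug->E->R->B->L->G->refl->B->L'->F->R'->D->plug->D

Answer: EDGGED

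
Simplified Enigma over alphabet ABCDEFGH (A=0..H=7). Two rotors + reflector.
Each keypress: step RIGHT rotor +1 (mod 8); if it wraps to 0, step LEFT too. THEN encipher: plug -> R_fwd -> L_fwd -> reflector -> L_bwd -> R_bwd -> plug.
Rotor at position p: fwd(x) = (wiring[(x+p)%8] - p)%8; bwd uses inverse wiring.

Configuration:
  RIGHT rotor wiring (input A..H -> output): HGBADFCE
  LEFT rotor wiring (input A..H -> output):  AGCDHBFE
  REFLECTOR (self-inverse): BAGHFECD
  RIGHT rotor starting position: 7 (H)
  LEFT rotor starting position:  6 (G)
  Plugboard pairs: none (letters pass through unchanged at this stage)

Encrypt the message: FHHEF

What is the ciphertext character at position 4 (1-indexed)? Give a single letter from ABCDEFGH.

Char 1 ('F'): step: R->0, L->7 (L advanced); F->plug->F->R->F->L->A->refl->B->L'->B->R'->C->plug->C
Char 2 ('H'): step: R->1, L=7; H->plug->H->R->G->L->C->refl->G->L'->H->R'->C->plug->C
Char 3 ('H'): step: R->2, L=7; H->plug->H->R->E->L->E->refl->F->L'->A->R'->E->plug->E
Char 4 ('E'): step: R->3, L=7; E->plug->E->R->B->L->B->refl->A->L'->F->R'->A->plug->A

A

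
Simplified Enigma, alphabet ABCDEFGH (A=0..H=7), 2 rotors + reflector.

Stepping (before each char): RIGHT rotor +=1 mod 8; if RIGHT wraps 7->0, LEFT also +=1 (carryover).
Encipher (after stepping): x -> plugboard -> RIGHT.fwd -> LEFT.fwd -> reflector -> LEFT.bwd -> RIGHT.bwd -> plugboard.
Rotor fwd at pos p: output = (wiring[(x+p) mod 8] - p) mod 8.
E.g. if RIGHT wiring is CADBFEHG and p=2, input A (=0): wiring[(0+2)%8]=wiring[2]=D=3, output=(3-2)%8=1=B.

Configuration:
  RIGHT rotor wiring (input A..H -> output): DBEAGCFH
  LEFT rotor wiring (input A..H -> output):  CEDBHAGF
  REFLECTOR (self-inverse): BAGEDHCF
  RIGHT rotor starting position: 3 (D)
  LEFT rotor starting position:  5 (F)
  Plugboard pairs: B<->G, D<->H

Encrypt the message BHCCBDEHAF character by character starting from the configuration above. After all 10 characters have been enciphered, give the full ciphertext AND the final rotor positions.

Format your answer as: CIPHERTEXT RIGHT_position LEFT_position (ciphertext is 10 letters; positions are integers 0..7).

Char 1 ('B'): step: R->4, L=5; B->plug->G->R->A->L->D->refl->E->L'->G->R'->B->plug->G
Char 2 ('H'): step: R->5, L=5; H->plug->D->R->G->L->E->refl->D->L'->A->R'->B->plug->G
Char 3 ('C'): step: R->6, L=5; C->plug->C->R->F->L->G->refl->C->L'->H->R'->A->plug->A
Char 4 ('C'): step: R->7, L=5; C->plug->C->R->C->L->A->refl->B->L'->B->R'->E->plug->E
Char 5 ('B'): step: R->0, L->6 (L advanced); B->plug->G->R->F->L->D->refl->E->L'->C->R'->F->plug->F
Char 6 ('D'): step: R->1, L=6; D->plug->H->R->C->L->E->refl->D->L'->F->R'->D->plug->H
Char 7 ('E'): step: R->2, L=6; E->plug->E->R->D->L->G->refl->C->L'->H->R'->H->plug->D
Char 8 ('H'): step: R->3, L=6; H->plug->D->R->C->L->E->refl->D->L'->F->R'->A->plug->A
Char 9 ('A'): step: R->4, L=6; A->plug->A->R->C->L->E->refl->D->L'->F->R'->F->plug->F
Char 10 ('F'): step: R->5, L=6; F->plug->F->R->H->L->C->refl->G->L'->D->R'->G->plug->B
Final: ciphertext=GGAEFHDAFB, RIGHT=5, LEFT=6

Answer: GGAEFHDAFB 5 6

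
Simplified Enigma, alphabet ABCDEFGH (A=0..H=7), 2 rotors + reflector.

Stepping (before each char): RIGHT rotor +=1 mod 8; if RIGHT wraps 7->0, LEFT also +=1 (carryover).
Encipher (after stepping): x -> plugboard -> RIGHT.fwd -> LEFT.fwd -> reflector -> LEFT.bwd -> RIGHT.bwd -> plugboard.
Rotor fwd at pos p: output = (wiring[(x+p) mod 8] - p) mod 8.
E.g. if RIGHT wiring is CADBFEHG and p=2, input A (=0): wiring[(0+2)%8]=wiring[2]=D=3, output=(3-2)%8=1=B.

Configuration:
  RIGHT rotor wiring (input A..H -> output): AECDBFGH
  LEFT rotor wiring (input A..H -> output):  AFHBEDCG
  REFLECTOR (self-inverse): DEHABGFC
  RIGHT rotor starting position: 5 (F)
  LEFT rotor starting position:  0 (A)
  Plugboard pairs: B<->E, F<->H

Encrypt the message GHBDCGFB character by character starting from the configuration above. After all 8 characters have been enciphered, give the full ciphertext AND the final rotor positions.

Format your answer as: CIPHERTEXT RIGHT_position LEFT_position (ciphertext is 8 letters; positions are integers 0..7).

Char 1 ('G'): step: R->6, L=0; G->plug->G->R->D->L->B->refl->E->L'->E->R'->E->plug->B
Char 2 ('H'): step: R->7, L=0; H->plug->F->R->C->L->H->refl->C->L'->G->R'->G->plug->G
Char 3 ('B'): step: R->0, L->1 (L advanced); B->plug->E->R->B->L->G->refl->F->L'->G->R'->G->plug->G
Char 4 ('D'): step: R->1, L=1; D->plug->D->R->A->L->E->refl->B->L'->F->R'->F->plug->H
Char 5 ('C'): step: R->2, L=1; C->plug->C->R->H->L->H->refl->C->L'->E->R'->E->plug->B
Char 6 ('G'): step: R->3, L=1; G->plug->G->R->B->L->G->refl->F->L'->G->R'->B->plug->E
Char 7 ('F'): step: R->4, L=1; F->plug->H->R->H->L->H->refl->C->L'->E->R'->E->plug->B
Char 8 ('B'): step: R->5, L=1; B->plug->E->R->H->L->H->refl->C->L'->E->R'->H->plug->F
Final: ciphertext=BGGHBEBF, RIGHT=5, LEFT=1

Answer: BGGHBEBF 5 1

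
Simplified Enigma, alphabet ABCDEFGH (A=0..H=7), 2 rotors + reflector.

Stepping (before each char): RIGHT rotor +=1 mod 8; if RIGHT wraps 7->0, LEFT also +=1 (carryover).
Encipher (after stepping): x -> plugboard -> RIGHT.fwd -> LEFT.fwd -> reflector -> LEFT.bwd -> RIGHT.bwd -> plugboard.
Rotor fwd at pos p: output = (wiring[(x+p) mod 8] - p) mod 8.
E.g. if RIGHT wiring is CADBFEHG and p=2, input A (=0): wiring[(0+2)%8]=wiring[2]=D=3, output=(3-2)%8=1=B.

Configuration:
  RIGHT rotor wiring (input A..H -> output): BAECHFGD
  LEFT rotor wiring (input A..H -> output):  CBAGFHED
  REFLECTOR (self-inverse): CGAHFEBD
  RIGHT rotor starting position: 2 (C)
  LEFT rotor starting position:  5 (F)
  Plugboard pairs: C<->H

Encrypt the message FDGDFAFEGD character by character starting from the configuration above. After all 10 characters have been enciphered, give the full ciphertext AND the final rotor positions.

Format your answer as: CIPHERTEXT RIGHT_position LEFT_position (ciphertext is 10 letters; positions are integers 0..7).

Answer: HGBECDEHBG 4 6

Derivation:
Char 1 ('F'): step: R->3, L=5; F->plug->F->R->G->L->B->refl->G->L'->C->R'->C->plug->H
Char 2 ('D'): step: R->4, L=5; D->plug->D->R->H->L->A->refl->C->L'->A->R'->G->plug->G
Char 3 ('G'): step: R->5, L=5; G->plug->G->R->F->L->D->refl->H->L'->B->R'->B->plug->B
Char 4 ('D'): step: R->6, L=5; D->plug->D->R->C->L->G->refl->B->L'->G->R'->E->plug->E
Char 5 ('F'): step: R->7, L=5; F->plug->F->R->A->L->C->refl->A->L'->H->R'->H->plug->C
Char 6 ('A'): step: R->0, L->6 (L advanced); A->plug->A->R->B->L->F->refl->E->L'->C->R'->D->plug->D
Char 7 ('F'): step: R->1, L=6; F->plug->F->R->F->L->A->refl->C->L'->E->R'->E->plug->E
Char 8 ('E'): step: R->2, L=6; E->plug->E->R->E->L->C->refl->A->L'->F->R'->C->plug->H
Char 9 ('G'): step: R->3, L=6; G->plug->G->R->F->L->A->refl->C->L'->E->R'->B->plug->B
Char 10 ('D'): step: R->4, L=6; D->plug->D->R->H->L->B->refl->G->L'->A->R'->G->plug->G
Final: ciphertext=HGBECDEHBG, RIGHT=4, LEFT=6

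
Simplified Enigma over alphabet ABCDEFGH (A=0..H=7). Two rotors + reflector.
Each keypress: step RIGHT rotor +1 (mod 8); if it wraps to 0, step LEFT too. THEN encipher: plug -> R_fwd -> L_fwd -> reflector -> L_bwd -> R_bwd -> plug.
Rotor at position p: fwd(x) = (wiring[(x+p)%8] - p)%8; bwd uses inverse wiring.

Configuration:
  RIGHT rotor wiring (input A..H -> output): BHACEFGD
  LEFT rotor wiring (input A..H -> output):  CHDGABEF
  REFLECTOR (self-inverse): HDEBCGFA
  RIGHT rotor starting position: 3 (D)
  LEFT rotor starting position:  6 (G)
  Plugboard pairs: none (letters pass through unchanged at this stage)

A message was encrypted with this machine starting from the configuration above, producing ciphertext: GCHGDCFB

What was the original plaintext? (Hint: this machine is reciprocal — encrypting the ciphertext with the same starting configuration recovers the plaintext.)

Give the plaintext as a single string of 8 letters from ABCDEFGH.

Char 1 ('G'): step: R->4, L=6; G->plug->G->R->E->L->F->refl->G->L'->A->R'->A->plug->A
Char 2 ('C'): step: R->5, L=6; C->plug->C->R->G->L->C->refl->E->L'->C->R'->E->plug->E
Char 3 ('H'): step: R->6, L=6; H->plug->H->R->H->L->D->refl->B->L'->D->R'->C->plug->C
Char 4 ('G'): step: R->7, L=6; G->plug->G->R->G->L->C->refl->E->L'->C->R'->B->plug->B
Char 5 ('D'): step: R->0, L->7 (L advanced); D->plug->D->R->C->L->A->refl->H->L'->E->R'->E->plug->E
Char 6 ('C'): step: R->1, L=7; C->plug->C->R->B->L->D->refl->B->L'->F->R'->F->plug->F
Char 7 ('F'): step: R->2, L=7; F->plug->F->R->B->L->D->refl->B->L'->F->R'->H->plug->H
Char 8 ('B'): step: R->3, L=7; B->plug->B->R->B->L->D->refl->B->L'->F->R'->H->plug->H

Answer: AECBEFHH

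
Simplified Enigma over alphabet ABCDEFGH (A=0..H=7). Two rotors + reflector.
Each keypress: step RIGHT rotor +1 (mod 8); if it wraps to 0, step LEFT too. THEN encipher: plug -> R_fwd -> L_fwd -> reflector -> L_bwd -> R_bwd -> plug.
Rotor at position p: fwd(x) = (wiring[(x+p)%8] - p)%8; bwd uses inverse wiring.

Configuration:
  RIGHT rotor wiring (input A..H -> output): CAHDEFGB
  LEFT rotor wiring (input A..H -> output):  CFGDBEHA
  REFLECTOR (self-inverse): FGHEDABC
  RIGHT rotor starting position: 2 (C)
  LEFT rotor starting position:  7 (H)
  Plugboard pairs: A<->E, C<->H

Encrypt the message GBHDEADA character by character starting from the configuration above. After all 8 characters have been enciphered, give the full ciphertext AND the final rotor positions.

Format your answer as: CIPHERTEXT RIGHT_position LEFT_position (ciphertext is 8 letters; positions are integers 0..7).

Answer: DFBEDEFH 2 0

Derivation:
Char 1 ('G'): step: R->3, L=7; G->plug->G->R->F->L->C->refl->H->L'->D->R'->D->plug->D
Char 2 ('B'): step: R->4, L=7; B->plug->B->R->B->L->D->refl->E->L'->E->R'->F->plug->F
Char 3 ('H'): step: R->5, L=7; H->plug->C->R->E->L->E->refl->D->L'->B->R'->B->plug->B
Char 4 ('D'): step: R->6, L=7; D->plug->D->R->C->L->G->refl->B->L'->A->R'->A->plug->E
Char 5 ('E'): step: R->7, L=7; E->plug->A->R->C->L->G->refl->B->L'->A->R'->D->plug->D
Char 6 ('A'): step: R->0, L->0 (L advanced); A->plug->E->R->E->L->B->refl->G->L'->C->R'->A->plug->E
Char 7 ('D'): step: R->1, L=0; D->plug->D->R->D->L->D->refl->E->L'->F->R'->F->plug->F
Char 8 ('A'): step: R->2, L=0; A->plug->E->R->E->L->B->refl->G->L'->C->R'->C->plug->H
Final: ciphertext=DFBEDEFH, RIGHT=2, LEFT=0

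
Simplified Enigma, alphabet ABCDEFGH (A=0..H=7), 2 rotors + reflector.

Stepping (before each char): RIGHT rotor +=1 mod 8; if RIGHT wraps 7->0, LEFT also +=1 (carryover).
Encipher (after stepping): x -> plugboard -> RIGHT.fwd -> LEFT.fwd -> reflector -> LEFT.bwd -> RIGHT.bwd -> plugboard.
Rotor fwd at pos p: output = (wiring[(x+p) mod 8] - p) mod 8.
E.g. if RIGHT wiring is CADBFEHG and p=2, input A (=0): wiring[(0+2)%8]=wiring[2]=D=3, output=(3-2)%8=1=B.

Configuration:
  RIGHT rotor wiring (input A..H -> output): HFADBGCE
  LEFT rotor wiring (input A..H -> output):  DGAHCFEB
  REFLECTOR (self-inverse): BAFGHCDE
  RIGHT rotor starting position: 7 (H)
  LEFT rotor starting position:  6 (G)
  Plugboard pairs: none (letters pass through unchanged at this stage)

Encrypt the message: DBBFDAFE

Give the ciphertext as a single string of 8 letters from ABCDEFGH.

Char 1 ('D'): step: R->0, L->7 (L advanced); D->plug->D->R->D->L->B->refl->A->L'->E->R'->H->plug->H
Char 2 ('B'): step: R->1, L=7; B->plug->B->R->H->L->F->refl->C->L'->A->R'->D->plug->D
Char 3 ('B'): step: R->2, L=7; B->plug->B->R->B->L->E->refl->H->L'->C->R'->F->plug->F
Char 4 ('F'): step: R->3, L=7; F->plug->F->R->E->L->A->refl->B->L'->D->R'->C->plug->C
Char 5 ('D'): step: R->4, L=7; D->plug->D->R->A->L->C->refl->F->L'->H->R'->H->plug->H
Char 6 ('A'): step: R->5, L=7; A->plug->A->R->B->L->E->refl->H->L'->C->R'->D->plug->D
Char 7 ('F'): step: R->6, L=7; F->plug->F->R->F->L->D->refl->G->L'->G->R'->B->plug->B
Char 8 ('E'): step: R->7, L=7; E->plug->E->R->E->L->A->refl->B->L'->D->R'->H->plug->H

Answer: HDFCHDBH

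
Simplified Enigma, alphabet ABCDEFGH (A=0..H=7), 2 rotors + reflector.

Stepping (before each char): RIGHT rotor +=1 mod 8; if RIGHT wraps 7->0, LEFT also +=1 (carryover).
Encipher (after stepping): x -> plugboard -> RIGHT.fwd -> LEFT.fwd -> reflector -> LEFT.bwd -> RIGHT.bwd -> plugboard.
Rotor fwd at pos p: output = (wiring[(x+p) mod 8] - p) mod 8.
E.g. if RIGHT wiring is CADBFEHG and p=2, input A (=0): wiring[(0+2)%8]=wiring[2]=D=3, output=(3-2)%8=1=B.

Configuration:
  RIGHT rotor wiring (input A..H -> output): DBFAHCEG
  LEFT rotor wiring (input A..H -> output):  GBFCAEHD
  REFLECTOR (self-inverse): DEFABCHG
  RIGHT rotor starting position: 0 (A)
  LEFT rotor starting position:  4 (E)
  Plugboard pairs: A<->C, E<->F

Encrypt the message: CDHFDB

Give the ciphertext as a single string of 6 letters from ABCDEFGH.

Answer: DBDCEC

Derivation:
Char 1 ('C'): step: R->1, L=4; C->plug->A->R->A->L->E->refl->B->L'->G->R'->D->plug->D
Char 2 ('D'): step: R->2, L=4; D->plug->D->R->A->L->E->refl->B->L'->G->R'->B->plug->B
Char 3 ('H'): step: R->3, L=4; H->plug->H->R->C->L->D->refl->A->L'->B->R'->D->plug->D
Char 4 ('F'): step: R->4, L=4; F->plug->E->R->H->L->G->refl->H->L'->D->R'->A->plug->C
Char 5 ('D'): step: R->5, L=4; D->plug->D->R->G->L->B->refl->E->L'->A->R'->F->plug->E
Char 6 ('B'): step: R->6, L=4; B->plug->B->R->A->L->E->refl->B->L'->G->R'->A->plug->C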